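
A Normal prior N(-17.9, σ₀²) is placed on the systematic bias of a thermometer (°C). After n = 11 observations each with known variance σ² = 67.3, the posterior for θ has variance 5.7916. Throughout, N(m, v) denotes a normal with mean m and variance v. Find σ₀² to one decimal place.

σ₀² = 108.5

For the Normal–Normal model with known σ², precisions add: τ_n = τ₀ + n/σ².
So 1/σ₀² = 1/5.7916 − 11/67.3 = 0.172664 − 0.163447 = 0.009217.
Hence σ₀² = 1/0.009217 ≈ 108.5.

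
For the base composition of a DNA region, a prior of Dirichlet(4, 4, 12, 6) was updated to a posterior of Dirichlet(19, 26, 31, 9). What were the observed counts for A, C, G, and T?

For a Dirichlet(α) prior with multinomial counts c, the posterior is Dirichlet(α + c) componentwise.
Counts are posterior − prior componentwise: 19−4=15, 26−4=22, 31−12=19, 9−6=3.

counts (15, 22, 19, 3)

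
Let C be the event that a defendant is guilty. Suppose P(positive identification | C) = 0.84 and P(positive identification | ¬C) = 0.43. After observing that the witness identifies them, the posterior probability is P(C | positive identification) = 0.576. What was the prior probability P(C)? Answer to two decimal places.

P(C) = 0.41

Bayes' rule in odds form gives O(C|E) = O(C)·[P(E|C)/P(E|¬C)], hence O(C) = O(C|E)/LR.
Posterior odds = 0.576/(1−0.576) = 1.3585. LR = 0.84/0.43 = 1.9535.
Prior odds = 1.3585/1.9535 = 0.6954, so P(C) = 0.6954/(1+0.6954) ≈ 0.41.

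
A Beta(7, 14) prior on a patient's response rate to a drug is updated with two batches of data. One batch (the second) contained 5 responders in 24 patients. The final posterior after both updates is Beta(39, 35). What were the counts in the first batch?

27 responders and 2 non-responders

Sequential conjugate updates are equivalent to a single update on the pooled data, so total successes = posterior α − prior α and total failures = posterior β − prior β.
Total across both batches: 39−7=32 responders, 35−14=21 non-responders.
Subtract the second batch: 32−5=27 responders and 21−19=2 non-responders.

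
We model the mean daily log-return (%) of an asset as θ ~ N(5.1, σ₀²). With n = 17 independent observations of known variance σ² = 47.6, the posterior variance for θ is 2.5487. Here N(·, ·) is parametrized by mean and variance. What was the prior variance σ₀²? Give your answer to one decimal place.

σ₀² = 28.4

For the Normal–Normal model with known σ², precisions add: τ_n = τ₀ + n/σ².
So 1/σ₀² = 1/2.5487 − 17/47.6 = 0.392357 − 0.357143 = 0.035214.
Hence σ₀² = 1/0.035214 ≈ 28.4.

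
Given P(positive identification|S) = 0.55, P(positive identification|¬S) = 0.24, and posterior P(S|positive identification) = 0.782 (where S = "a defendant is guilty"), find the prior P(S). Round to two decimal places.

P(S) = 0.61

In odds form, posterior odds = prior odds × likelihood ratio, so prior odds = posterior odds ÷ LR.
Posterior odds = 0.782/(1−0.782) = 3.5872. LR = 0.55/0.24 = 2.2917.
Prior odds = 3.5872/2.2917 = 1.5653, so P(S) = 1.5653/(1+1.5653) ≈ 0.61.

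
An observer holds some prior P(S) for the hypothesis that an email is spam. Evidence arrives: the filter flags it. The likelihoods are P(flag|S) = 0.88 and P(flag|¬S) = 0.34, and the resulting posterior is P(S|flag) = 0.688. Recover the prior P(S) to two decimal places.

Bayes' rule in odds form gives O(S|E) = O(S)·[P(E|S)/P(E|¬S)], hence O(S) = O(S|E)/LR.
Posterior odds = 0.688/(1−0.688) = 2.2051. LR = 0.88/0.34 = 2.5882.
Prior odds = 2.2051/2.5882 = 0.8520, so P(S) = 0.8520/(1+0.8520) ≈ 0.46.

P(S) = 0.46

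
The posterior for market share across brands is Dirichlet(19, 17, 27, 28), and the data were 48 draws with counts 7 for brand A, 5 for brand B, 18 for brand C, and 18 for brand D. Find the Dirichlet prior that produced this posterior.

Dirichlet(12, 12, 9, 10)

For a Dirichlet(α) prior with multinomial counts c, the posterior is Dirichlet(α + c) componentwise.
Subtract each count from the matching posterior parameter: 19−7=12, 17−5=12, 27−18=9, 28−18=10.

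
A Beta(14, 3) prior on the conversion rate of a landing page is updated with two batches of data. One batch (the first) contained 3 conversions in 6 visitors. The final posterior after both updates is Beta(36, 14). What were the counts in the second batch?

19 conversions and 8 bounces

Because Beta–binomial updating is additive in the counts, the combined data contributed (α_post−α_prior, β_post−β_prior) successes and failures.
Total across both batches: 36−14=22 conversions, 14−3=11 bounces.
Subtract the first batch: 22−3=19 conversions and 11−3=8 bounces.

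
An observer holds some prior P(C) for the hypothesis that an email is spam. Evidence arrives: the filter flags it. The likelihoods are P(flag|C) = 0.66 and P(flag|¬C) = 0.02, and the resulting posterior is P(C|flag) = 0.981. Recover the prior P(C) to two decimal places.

P(C) = 0.61

Bayes' rule in odds form gives O(C|E) = O(C)·[P(E|C)/P(E|¬C)], hence O(C) = O(C|E)/LR.
Posterior odds = 0.981/(1−0.981) = 51.6316. LR = 0.66/0.02 = 33.0000.
Prior odds = 51.6316/33.0000 = 1.5646, so P(C) = 1.5646/(1+1.5646) ≈ 0.61.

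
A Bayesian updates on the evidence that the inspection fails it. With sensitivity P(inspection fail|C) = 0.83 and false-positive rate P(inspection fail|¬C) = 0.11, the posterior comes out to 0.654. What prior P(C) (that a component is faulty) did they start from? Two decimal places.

In odds form, posterior odds = prior odds × likelihood ratio, so prior odds = posterior odds ÷ LR.
Posterior odds = 0.654/(1−0.654) = 1.8902. LR = 0.83/0.11 = 7.5455.
Prior odds = 1.8902/7.5455 = 0.2505, so P(C) = 0.2505/(1+0.2505) ≈ 0.20.

P(C) = 0.20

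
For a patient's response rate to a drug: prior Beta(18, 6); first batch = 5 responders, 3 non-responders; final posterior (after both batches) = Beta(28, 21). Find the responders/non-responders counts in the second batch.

Sequential conjugate updates are equivalent to a single update on the pooled data, so total successes = posterior α − prior α and total failures = posterior β − prior β.
Total across both batches: 28−18=10 responders, 21−6=15 non-responders.
Subtract the first batch: 10−5=5 responders and 15−3=12 non-responders.

5 responders and 12 non-responders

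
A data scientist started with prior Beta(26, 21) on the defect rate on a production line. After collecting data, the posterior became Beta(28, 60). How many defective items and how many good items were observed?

2 defective items and 39 good items

Under Beta–binomial conjugacy the posterior parameters are (a+s, b+f).
Match parameters: s=28−26=2, f=60−21=39.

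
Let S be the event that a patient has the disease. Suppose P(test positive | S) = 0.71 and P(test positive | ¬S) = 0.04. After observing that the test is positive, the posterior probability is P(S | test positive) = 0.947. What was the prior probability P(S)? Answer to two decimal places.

Bayes' rule in odds form gives O(S|E) = O(S)·[P(E|S)/P(E|¬S)], hence O(S) = O(S|E)/LR.
Posterior odds = 0.947/(1−0.947) = 17.8679. LR = 0.71/0.04 = 17.7500.
Prior odds = 17.8679/17.7500 = 1.0066, so P(S) = 1.0066/(1+1.0066) ≈ 0.50.

P(S) = 0.50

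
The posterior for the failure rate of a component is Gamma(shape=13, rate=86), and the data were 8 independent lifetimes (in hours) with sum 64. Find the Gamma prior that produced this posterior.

Gamma(shape=5, rate=22)

For an exponential likelihood with a Gamma(α, β) prior on the rate, n observations with total T give posterior Gamma(α+n, β+T).
So α = 13 − 8 = 5 and β = 86 − 64 = 22.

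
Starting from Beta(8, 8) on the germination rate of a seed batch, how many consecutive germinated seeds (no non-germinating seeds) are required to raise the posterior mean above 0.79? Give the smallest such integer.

After k germinated seeds and 0 non-germinating seeds the posterior is Beta(8+k, 8), with mean (8+k)/(8+8+k).
Set (8+k)/(16+k) > 0.79 and solve: k > (0.79·16 − 8)/(1 − 0.79) = 22.095.
The smallest integer exceeding 22.095 is 23, and checking k=23: (31)/(39) = 0.7949 > 0.79.

k = 23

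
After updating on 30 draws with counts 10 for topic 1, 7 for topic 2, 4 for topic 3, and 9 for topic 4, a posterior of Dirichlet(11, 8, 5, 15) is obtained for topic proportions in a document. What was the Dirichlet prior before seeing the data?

Dirichlet(1, 1, 1, 6)

For a Dirichlet(α) prior with multinomial counts c, the posterior is Dirichlet(α + c) componentwise.
Subtract each count from the matching posterior parameter: 11−10=1, 8−7=1, 5−4=1, 15−9=6.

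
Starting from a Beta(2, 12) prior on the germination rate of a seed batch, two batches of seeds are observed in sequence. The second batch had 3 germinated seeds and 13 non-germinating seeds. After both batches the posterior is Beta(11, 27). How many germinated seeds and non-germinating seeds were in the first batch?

6 germinated seeds and 2 non-germinating seeds

Because Beta–binomial updating is additive in the counts, the combined data contributed (α_post−α_prior, β_post−β_prior) successes and failures.
Total across both batches: 11−2=9 germinated seeds, 27−12=15 non-germinating seeds.
Subtract the second batch: 9−3=6 germinated seeds and 15−13=2 non-germinating seeds.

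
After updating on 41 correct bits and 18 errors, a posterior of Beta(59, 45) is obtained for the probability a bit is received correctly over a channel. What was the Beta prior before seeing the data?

Beta(18, 27)

Under Beta–binomial conjugacy the posterior parameters are (a+s, b+f).
Subtract the data counts: 59−41=18, 45−18=27.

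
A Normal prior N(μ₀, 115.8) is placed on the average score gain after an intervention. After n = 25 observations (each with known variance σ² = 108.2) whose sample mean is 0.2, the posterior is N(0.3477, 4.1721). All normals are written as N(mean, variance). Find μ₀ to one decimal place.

μ₀ = 4.3

The posterior mean is a precision-weighted average: μ_n = (τ₀μ₀ + τ_data·x̄)/(τ₀+τ_data), with τ₀=1/σ₀² and τ_data=n/σ².
Here τ₀ = 1/115.8 = 0.008636 and τ_data = 25/108.2 = 0.231054, so τ_n = 0.239690.
Rearranging for μ₀: μ₀ = (μ_n·τ_n − τ_data·x̄)/τ₀ = (0.3477·0.239690 − 0.231054·0.2) / 0.008636 = 0.037129/0.008636 ≈ 4.3.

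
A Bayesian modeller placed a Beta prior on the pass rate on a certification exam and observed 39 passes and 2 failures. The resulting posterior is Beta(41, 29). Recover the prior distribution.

Under Beta–binomial conjugacy the posterior parameters are (a+s, b+f).
So a = 41 − 39 = 2 and b = 29 − 2 = 27.

Beta(2, 27)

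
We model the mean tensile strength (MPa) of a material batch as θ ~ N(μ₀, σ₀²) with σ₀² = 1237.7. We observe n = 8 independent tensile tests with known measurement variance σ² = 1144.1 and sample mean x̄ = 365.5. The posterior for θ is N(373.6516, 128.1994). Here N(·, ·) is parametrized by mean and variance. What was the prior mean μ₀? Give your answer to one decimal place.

μ₀ = 444.2

With known observation variance, the Normal–Normal posterior has precision τ_n = τ₀ + n/σ² and mean μ_n = (τ₀μ₀ + (n/σ²)x̄)/τ_n.
Here τ₀ = 1/1237.7 = 0.000808 and τ_data = 8/1144.1 = 0.006992, so τ_n = 0.007800.
Rearranging for μ₀: μ₀ = (μ_n·τ_n − τ_data·x̄)/τ₀ = (373.6516·0.007800 − 0.006992·365.5) / 0.000808 = 0.358906/0.000808 ≈ 444.2.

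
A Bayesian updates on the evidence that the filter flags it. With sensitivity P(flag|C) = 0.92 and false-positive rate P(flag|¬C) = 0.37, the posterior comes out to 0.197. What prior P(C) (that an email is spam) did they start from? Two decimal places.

Bayes' rule in odds form gives O(C|E) = O(C)·[P(E|C)/P(E|¬C)], hence O(C) = O(C|E)/LR.
Posterior odds = 0.197/(1−0.197) = 0.2453. LR = 0.92/0.37 = 2.4865.
Prior odds = 0.2453/2.4865 = 0.0987, so P(C) = 0.0987/(1+0.0987) ≈ 0.09.

P(C) = 0.09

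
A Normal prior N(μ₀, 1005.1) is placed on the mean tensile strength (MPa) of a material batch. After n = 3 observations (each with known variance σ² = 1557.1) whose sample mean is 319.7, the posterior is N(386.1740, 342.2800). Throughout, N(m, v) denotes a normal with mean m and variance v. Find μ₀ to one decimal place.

With known observation variance, the Normal–Normal posterior has precision τ_n = τ₀ + n/σ² and mean μ_n = (τ₀μ₀ + (n/σ²)x̄)/τ_n.
Here τ₀ = 1/1005.1 = 0.000995 and τ_data = 3/1557.1 = 0.001927, so τ_n = 0.002922.
Rearranging for μ₀: μ₀ = (μ_n·τ_n − τ_data·x̄)/τ₀ = (386.1740·0.002922 − 0.001927·319.7) / 0.000995 = 0.512339/0.000995 ≈ 514.9.

μ₀ = 514.9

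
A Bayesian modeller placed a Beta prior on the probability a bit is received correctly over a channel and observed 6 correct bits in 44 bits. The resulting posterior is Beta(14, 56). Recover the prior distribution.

Beta(8, 18)

Under Beta–binomial conjugacy the posterior parameters are (α+s, β+f).
Subtract the data counts: 14−6=8, 56−38=18.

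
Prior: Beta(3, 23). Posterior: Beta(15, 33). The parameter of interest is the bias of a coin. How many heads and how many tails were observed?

A Beta(α, β) prior with s successes and f failures in binomial data gives a Beta(α+s, β+f) posterior.
Match parameters: s=15−3=12, f=33−23=10.

12 heads and 10 tails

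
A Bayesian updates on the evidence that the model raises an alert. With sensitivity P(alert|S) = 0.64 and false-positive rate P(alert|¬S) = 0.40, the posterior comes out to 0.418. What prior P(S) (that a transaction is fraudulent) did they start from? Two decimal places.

P(S) = 0.31

In odds form, posterior odds = prior odds × likelihood ratio, so prior odds = posterior odds ÷ LR.
Posterior odds = 0.418/(1−0.418) = 0.7182. LR = 0.64/0.40 = 1.6000.
Prior odds = 0.7182/1.6000 = 0.4489, so P(S) = 0.4489/(1+0.4489) ≈ 0.31.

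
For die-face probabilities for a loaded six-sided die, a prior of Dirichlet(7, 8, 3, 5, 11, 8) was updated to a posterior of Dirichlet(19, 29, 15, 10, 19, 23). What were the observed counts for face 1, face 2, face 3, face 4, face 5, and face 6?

For a Dirichlet(α) prior with multinomial counts c, the posterior is Dirichlet(α + c) componentwise.
Counts are posterior − prior componentwise: 19−7=12, 29−8=21, 15−3=12, 10−5=5, 19−11=8, 23−8=15.

counts (12, 21, 12, 5, 8, 15)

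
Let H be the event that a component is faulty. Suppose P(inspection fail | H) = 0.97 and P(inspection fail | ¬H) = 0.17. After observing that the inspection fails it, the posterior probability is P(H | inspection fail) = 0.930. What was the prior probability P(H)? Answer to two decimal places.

In odds form, posterior odds = prior odds × likelihood ratio, so prior odds = posterior odds ÷ LR.
Posterior odds = 0.930/(1−0.930) = 13.2857. LR = 0.97/0.17 = 5.7059.
Prior odds = 13.2857/5.7059 = 2.3284, so P(H) = 2.3284/(1+2.3284) ≈ 0.70.

P(H) = 0.70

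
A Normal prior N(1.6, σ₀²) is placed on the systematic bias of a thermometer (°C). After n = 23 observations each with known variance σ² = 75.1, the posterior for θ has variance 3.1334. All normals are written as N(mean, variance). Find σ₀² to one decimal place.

Posterior precision equals prior precision plus data precision: 1/σ_n² = 1/σ₀² + n/σ².
So 1/σ₀² = 1/3.1334 − 23/75.1 = 0.319142 − 0.306258 = 0.012884.
Hence σ₀² = 1/0.012884 ≈ 77.6.

σ₀² = 77.6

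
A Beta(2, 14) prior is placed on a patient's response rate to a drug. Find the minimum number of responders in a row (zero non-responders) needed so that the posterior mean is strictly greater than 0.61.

After k responders and 0 non-responders the posterior is Beta(2+k, 14), with mean (2+k)/(2+14+k).
Set (2+k)/(16+k) > 0.61 and solve: k > (0.61·16 − 2)/(1 − 0.61) = 19.897.
The smallest integer exceeding 19.897 is 20, and checking k=20: (22)/(36) = 0.6111 > 0.61.

k = 20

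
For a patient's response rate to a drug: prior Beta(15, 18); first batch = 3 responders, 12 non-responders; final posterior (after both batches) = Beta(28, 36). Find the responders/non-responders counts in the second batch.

Sequential conjugate updates are equivalent to a single update on the pooled data, so total successes = posterior α − prior α and total failures = posterior β − prior β.
Total across both batches: 28−15=13 responders, 36−18=18 non-responders.
Subtract the first batch: 13−3=10 responders and 18−12=6 non-responders.

10 responders and 6 non-responders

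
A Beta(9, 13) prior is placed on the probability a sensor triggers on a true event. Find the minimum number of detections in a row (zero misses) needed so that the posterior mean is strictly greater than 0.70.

After k detections and 0 misses the posterior is Beta(9+k, 13), with mean (9+k)/(9+13+k).
Set (9+k)/(22+k) > 0.70 and solve: k > (0.70·22 − 9)/(1 − 0.70) = 21.333.
The smallest integer exceeding 21.333 is 22, and checking k=22: (31)/(44) = 0.7045 > 0.70.

k = 22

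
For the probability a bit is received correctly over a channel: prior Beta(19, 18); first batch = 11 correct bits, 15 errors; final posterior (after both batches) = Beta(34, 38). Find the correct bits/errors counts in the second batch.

4 correct bits and 5 errors

Sequential conjugate updates are equivalent to a single update on the pooled data, so total successes = posterior α − prior α and total failures = posterior β − prior β.
Total across both batches: 34−19=15 correct bits, 38−18=20 errors.
Subtract the first batch: 15−11=4 correct bits and 20−15=5 errors.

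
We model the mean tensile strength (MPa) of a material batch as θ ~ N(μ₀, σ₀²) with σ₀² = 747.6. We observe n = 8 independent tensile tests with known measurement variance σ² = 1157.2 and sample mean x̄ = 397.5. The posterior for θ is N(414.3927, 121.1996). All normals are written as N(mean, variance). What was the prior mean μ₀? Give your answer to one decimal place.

μ₀ = 501.7

The posterior mean is a precision-weighted average: μ_n = (τ₀μ₀ + τ_data·x̄)/(τ₀+τ_data), with τ₀=1/σ₀² and τ_data=n/σ².
Here τ₀ = 1/747.6 = 0.001338 and τ_data = 8/1157.2 = 0.006913, so τ_n = 0.008251.
Rearranging for μ₀: μ₀ = (μ_n·τ_n − τ_data·x̄)/τ₀ = (414.3927·0.008251 − 0.006913·397.5) / 0.001338 = 0.671237/0.001338 ≈ 501.7.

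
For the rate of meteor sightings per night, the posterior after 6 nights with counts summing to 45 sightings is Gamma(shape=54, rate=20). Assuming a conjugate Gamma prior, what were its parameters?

Gamma–Poisson conjugacy: posterior shape = α + Σxᵢ, posterior rate = β + n.
So α = 54 − 45 = 9 and β = 20 − 6 = 14.

Gamma(shape=9, rate=14)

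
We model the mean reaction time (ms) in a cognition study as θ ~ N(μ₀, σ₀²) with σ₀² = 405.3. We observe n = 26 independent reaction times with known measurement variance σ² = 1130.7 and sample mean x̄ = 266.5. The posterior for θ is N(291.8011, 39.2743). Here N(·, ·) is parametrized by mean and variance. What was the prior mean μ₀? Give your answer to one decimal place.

With known observation variance, the Normal–Normal posterior has precision τ_n = τ₀ + n/σ² and mean μ_n = (τ₀μ₀ + (n/σ²)x̄)/τ_n.
Here τ₀ = 1/405.3 = 0.002467 and τ_data = 26/1130.7 = 0.022995, so τ_n = 0.025462.
Rearranging for μ₀: μ₀ = (μ_n·τ_n − τ_data·x̄)/τ₀ = (291.8011·0.025462 − 0.022995·266.5) / 0.002467 = 1.301672/0.002467 ≈ 527.6.

μ₀ = 527.6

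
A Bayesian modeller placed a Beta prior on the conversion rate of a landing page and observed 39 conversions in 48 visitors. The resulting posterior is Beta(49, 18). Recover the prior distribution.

Beta(10, 9)

Under Beta–binomial conjugacy the posterior parameters are (a+s, b+f).
So a = 49 − 39 = 10 and b = 18 − 9 = 9.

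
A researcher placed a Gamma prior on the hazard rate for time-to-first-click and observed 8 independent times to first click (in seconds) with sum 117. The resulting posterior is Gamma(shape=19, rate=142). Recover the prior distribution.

Gamma(shape=11, rate=25)

Gamma–exponential conjugacy: posterior shape = α + n, posterior rate = β + Σtᵢ.
So α = 19 − 8 = 11 and β = 142 − 117 = 25.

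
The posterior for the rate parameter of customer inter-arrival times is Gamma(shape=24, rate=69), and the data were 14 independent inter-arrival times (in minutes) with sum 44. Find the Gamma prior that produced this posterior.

Gamma(shape=10, rate=25)

Gamma–exponential conjugacy: posterior shape = α + n, posterior rate = β + Σtᵢ.
So α = 24 − 14 = 10 and β = 69 − 44 = 25.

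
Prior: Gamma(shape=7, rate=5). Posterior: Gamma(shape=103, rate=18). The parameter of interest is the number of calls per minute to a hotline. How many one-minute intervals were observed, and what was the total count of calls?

n = 13 one-minute intervals with total 96 calls

Gamma–Poisson conjugacy: posterior shape = α + Σxᵢ, posterior rate = β + n.
Matching: Σxᵢ = 103 − 7 = 96 and n = 18 − 5 = 13.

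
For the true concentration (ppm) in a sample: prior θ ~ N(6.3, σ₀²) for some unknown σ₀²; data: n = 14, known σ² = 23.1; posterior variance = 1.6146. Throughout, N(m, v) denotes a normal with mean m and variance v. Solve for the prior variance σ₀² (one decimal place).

Posterior precision equals prior precision plus data precision: 1/σ_n² = 1/σ₀² + n/σ².
So 1/σ₀² = 1/1.6146 − 14/23.1 = 0.619348 − 0.606061 = 0.013287.
Hence σ₀² = 1/0.013287 ≈ 75.3.

σ₀² = 75.3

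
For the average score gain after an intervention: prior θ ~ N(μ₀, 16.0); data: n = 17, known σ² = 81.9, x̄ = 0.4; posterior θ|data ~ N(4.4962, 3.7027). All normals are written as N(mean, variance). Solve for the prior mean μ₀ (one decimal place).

μ₀ = 18.1

The posterior mean is a precision-weighted average: μ_n = (τ₀μ₀ + τ_data·x̄)/(τ₀+τ_data), with τ₀=1/σ₀² and τ_data=n/σ².
Here τ₀ = 1/16.0 = 0.062500 and τ_data = 17/81.9 = 0.207570, so τ_n = 0.270070.
Rearranging for μ₀: μ₀ = (μ_n·τ_n − τ_data·x̄)/τ₀ = (4.4962·0.270070 − 0.207570·0.4) / 0.062500 = 1.131261/0.062500 ≈ 18.1.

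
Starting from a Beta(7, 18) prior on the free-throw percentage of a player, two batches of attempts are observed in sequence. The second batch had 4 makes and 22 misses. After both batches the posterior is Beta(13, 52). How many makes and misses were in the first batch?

2 makes and 12 misses

Because Beta–binomial updating is additive in the counts, the combined data contributed (α_post−α_prior, β_post−β_prior) successes and failures.
Total across both batches: 13−7=6 makes, 52−18=34 misses.
Subtract the second batch: 6−4=2 makes and 34−22=12 misses.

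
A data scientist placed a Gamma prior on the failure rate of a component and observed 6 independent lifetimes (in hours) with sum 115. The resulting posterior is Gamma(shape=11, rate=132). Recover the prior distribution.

For an exponential likelihood with a Gamma(α, β) prior on the rate, n observations with total T give posterior Gamma(α+n, β+T).
So α = 11 − 6 = 5 and β = 132 − 115 = 17.

Gamma(shape=5, rate=17)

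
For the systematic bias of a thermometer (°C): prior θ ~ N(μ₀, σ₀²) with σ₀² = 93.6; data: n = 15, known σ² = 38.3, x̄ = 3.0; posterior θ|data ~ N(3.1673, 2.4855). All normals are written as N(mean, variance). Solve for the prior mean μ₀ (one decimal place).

μ₀ = 9.3

With known observation variance, the Normal–Normal posterior has precision τ_n = τ₀ + n/σ² and mean μ_n = (τ₀μ₀ + (n/σ²)x̄)/τ_n.
Here τ₀ = 1/93.6 = 0.010684 and τ_data = 15/38.3 = 0.391645, so τ_n = 0.402329.
Rearranging for μ₀: μ₀ = (μ_n·τ_n − τ_data·x̄)/τ₀ = (3.1673·0.402329 − 0.391645·3.0) / 0.010684 = 0.099362/0.010684 ≈ 9.3.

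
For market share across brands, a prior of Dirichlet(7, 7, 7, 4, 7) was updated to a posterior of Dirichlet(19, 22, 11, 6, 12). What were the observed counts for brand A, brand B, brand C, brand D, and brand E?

For a Dirichlet(α) prior with multinomial counts c, the posterior is Dirichlet(α + c) componentwise.
Counts are posterior − prior componentwise: 19−7=12, 22−7=15, 11−7=4, 6−4=2, 12−7=5.

counts (12, 15, 4, 2, 5)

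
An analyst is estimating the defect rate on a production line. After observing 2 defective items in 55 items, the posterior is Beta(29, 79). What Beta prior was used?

Beta(27, 26)

Under Beta–binomial conjugacy the posterior parameters are (α+s, β+f).
So α = 29 − 2 = 27 and β = 79 − 53 = 26.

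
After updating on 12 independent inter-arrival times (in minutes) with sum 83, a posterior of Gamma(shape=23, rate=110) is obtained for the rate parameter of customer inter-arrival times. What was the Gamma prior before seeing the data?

Gamma–exponential conjugacy: posterior shape = α + n, posterior rate = β + Σtᵢ.
So α = 23 − 12 = 11 and β = 110 − 83 = 27.

Gamma(shape=11, rate=27)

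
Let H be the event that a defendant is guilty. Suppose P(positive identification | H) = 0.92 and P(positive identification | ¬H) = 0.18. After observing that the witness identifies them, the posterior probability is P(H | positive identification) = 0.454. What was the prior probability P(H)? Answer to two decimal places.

P(H) = 0.14

Bayes' rule in odds form gives O(H|E) = O(H)·[P(E|H)/P(E|¬H)], hence O(H) = O(H|E)/LR.
Posterior odds = 0.454/(1−0.454) = 0.8315. LR = 0.92/0.18 = 5.1111.
Prior odds = 0.8315/5.1111 = 0.1627, so P(H) = 0.1627/(1+0.1627) ≈ 0.14.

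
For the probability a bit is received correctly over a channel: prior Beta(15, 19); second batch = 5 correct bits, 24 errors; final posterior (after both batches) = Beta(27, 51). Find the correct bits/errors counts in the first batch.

7 correct bits and 8 errors

Because Beta–binomial updating is additive in the counts, the combined data contributed (α_post−α_prior, β_post−β_prior) successes and failures.
Total across both batches: 27−15=12 correct bits, 51−19=32 errors.
Subtract the second batch: 12−5=7 correct bits and 32−24=8 errors.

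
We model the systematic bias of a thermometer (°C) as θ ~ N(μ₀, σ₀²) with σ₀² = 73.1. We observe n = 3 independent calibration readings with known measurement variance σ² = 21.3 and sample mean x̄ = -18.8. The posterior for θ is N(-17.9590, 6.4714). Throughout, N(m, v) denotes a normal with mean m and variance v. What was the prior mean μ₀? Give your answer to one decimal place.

The posterior mean is a precision-weighted average: μ_n = (τ₀μ₀ + τ_data·x̄)/(τ₀+τ_data), with τ₀=1/σ₀² and τ_data=n/σ².
Here τ₀ = 1/73.1 = 0.013680 and τ_data = 3/21.3 = 0.140845, so τ_n = 0.154525.
Rearranging for μ₀: μ₀ = (μ_n·τ_n − τ_data·x̄)/τ₀ = (-17.9590·0.154525 − 0.140845·-18.8) / 0.013680 = -0.127228/0.013680 ≈ -9.3.

μ₀ = -9.3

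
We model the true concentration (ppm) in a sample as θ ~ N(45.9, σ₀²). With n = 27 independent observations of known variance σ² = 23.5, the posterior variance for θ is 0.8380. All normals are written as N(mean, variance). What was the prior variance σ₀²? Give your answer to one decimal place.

σ₀² = 22.5

Posterior precision equals prior precision plus data precision: 1/σ_n² = 1/σ₀² + n/σ².
So 1/σ₀² = 1/0.8380 − 27/23.5 = 1.193317 − 1.148936 = 0.044381.
Hence σ₀² = 1/0.044381 ≈ 22.5.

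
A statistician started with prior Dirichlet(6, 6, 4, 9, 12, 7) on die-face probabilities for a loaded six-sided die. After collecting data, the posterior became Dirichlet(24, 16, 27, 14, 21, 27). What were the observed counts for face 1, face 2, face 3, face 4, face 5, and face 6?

For a Dirichlet(α) prior with multinomial counts c, the posterior is Dirichlet(α + c) componentwise.
Counts are posterior − prior componentwise: 24−6=18, 16−6=10, 27−4=23, 14−9=5, 21−12=9, 27−7=20.

counts (18, 10, 23, 5, 9, 20)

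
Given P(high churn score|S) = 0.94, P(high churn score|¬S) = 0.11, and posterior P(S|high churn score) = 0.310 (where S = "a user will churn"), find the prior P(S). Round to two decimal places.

In odds form, posterior odds = prior odds × likelihood ratio, so prior odds = posterior odds ÷ LR.
Posterior odds = 0.310/(1−0.310) = 0.4493. LR = 0.94/0.11 = 8.5455.
Prior odds = 0.4493/8.5455 = 0.0526, so P(S) = 0.0526/(1+0.0526) ≈ 0.05.

P(S) = 0.05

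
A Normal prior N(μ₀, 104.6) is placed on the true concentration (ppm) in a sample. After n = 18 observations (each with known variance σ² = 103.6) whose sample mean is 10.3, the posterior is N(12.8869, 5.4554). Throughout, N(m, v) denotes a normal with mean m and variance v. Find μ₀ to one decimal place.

With known observation variance, the Normal–Normal posterior has precision τ_n = τ₀ + n/σ² and mean μ_n = (τ₀μ₀ + (n/σ²)x̄)/τ_n.
Here τ₀ = 1/104.6 = 0.009560 and τ_data = 18/103.6 = 0.173745, so τ_n = 0.183305.
Rearranging for μ₀: μ₀ = (μ_n·τ_n − τ_data·x̄)/τ₀ = (12.8869·0.183305 − 0.173745·10.3) / 0.009560 = 0.572660/0.009560 ≈ 59.9.

μ₀ = 59.9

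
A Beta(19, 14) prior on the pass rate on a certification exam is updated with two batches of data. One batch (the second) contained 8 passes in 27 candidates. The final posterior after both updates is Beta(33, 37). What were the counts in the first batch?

Sequential conjugate updates are equivalent to a single update on the pooled data, so total successes = posterior α − prior α and total failures = posterior β − prior β.
Total across both batches: 33−19=14 passes, 37−14=23 failures.
Subtract the second batch: 14−8=6 passes and 23−19=4 failures.

6 passes and 4 failures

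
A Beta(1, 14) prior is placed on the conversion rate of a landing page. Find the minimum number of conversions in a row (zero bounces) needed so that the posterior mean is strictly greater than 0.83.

k = 68

After k conversions and 0 bounces the posterior is Beta(1+k, 14), with mean (1+k)/(1+14+k).
Set (1+k)/(15+k) > 0.83 and solve: k > (0.83·15 − 1)/(1 − 0.83) = 67.353.
The smallest integer exceeding 67.353 is 68.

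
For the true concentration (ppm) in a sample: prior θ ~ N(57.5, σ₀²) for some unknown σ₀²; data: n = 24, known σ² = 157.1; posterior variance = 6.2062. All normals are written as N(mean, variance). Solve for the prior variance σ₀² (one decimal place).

σ₀² = 119.6

For the Normal–Normal model with known σ², precisions add: τ_n = τ₀ + n/σ².
So 1/σ₀² = 1/6.2062 − 24/157.1 = 0.161129 − 0.152769 = 0.008360.
Hence σ₀² = 1/0.008360 ≈ 119.6.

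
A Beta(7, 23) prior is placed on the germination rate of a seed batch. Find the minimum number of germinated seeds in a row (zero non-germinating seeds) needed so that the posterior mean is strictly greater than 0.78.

k = 75

After k germinated seeds and 0 non-germinating seeds the posterior is Beta(7+k, 23), with mean (7+k)/(7+23+k).
Set (7+k)/(30+k) > 0.78 and solve: k > (0.78·30 − 7)/(1 − 0.78) = 74.545.
The smallest integer exceeding 74.545 is 75, and checking k=75: (82)/(105) = 0.7810 > 0.78.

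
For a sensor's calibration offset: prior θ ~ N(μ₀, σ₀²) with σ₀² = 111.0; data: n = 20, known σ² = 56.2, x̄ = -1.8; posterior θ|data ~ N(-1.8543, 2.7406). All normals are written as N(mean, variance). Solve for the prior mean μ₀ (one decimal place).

μ₀ = -4.0

With known observation variance, the Normal–Normal posterior has precision τ_n = τ₀ + n/σ² and mean μ_n = (τ₀μ₀ + (n/σ²)x̄)/τ_n.
Here τ₀ = 1/111.0 = 0.009009 and τ_data = 20/56.2 = 0.355872, so τ_n = 0.364881.
Rearranging for μ₀: μ₀ = (μ_n·τ_n − τ_data·x̄)/τ₀ = (-1.8543·0.364881 − 0.355872·-1.8) / 0.009009 = -0.036029/0.009009 ≈ -4.0.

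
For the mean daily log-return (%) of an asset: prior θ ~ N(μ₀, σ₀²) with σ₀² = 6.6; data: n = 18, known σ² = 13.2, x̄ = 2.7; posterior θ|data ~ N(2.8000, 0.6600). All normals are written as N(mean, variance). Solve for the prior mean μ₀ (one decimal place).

The posterior mean is a precision-weighted average: μ_n = (τ₀μ₀ + τ_data·x̄)/(τ₀+τ_data), with τ₀=1/σ₀² and τ_data=n/σ².
Here τ₀ = 1/6.6 = 0.151515 and τ_data = 18/13.2 = 1.363636, so τ_n = 1.515151.
Rearranging for μ₀: μ₀ = (μ_n·τ_n − τ_data·x̄)/τ₀ = (2.8000·1.515151 − 1.363636·2.7) / 0.151515 = 0.560606/0.151515 ≈ 3.7.

μ₀ = 3.7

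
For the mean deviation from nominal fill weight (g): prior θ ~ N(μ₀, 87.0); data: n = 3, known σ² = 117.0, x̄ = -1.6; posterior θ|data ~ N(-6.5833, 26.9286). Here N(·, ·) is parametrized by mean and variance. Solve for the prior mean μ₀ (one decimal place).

The posterior mean is a precision-weighted average: μ_n = (τ₀μ₀ + τ_data·x̄)/(τ₀+τ_data), with τ₀=1/σ₀² and τ_data=n/σ².
Here τ₀ = 1/87.0 = 0.011494 and τ_data = 3/117.0 = 0.025641, so τ_n = 0.037135.
Rearranging for μ₀: μ₀ = (μ_n·τ_n − τ_data·x̄)/τ₀ = (-6.5833·0.037135 − 0.025641·-1.6) / 0.011494 = -0.203445/0.011494 ≈ -17.7.

μ₀ = -17.7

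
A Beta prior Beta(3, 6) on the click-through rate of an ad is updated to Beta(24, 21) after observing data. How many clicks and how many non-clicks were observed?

Under Beta–binomial conjugacy the posterior parameters are (α+s, β+f).
Match parameters: s=24−3=21, f=21−6=15.

21 clicks and 15 non-clicks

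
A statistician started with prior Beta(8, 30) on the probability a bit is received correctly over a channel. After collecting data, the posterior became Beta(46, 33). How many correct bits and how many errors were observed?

38 correct bits and 3 errors

A Beta(a, b) prior with s successes and f failures in binomial data gives a Beta(a+s, b+f) posterior.
Match parameters: s=46−8=38, f=33−30=3.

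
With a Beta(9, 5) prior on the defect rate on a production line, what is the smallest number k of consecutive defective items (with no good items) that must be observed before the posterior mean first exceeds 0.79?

After k defective items and 0 good items the posterior is Beta(9+k, 5), with mean (9+k)/(9+5+k).
Set (9+k)/(14+k) > 0.79 and solve: k > (0.79·14 − 9)/(1 − 0.79) = 9.810.
The smallest integer exceeding 9.810 is 10, and checking k=10: (19)/(24) = 0.7917 > 0.79.

k = 10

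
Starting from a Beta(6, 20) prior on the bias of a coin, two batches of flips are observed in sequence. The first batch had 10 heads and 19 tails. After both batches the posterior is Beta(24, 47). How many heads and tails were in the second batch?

Because Beta–binomial updating is additive in the counts, the combined data contributed (α_post−α_prior, β_post−β_prior) successes and failures.
Total across both batches: 24−6=18 heads, 47−20=27 tails.
Subtract the first batch: 18−10=8 heads and 27−19=8 tails.

8 heads and 8 tails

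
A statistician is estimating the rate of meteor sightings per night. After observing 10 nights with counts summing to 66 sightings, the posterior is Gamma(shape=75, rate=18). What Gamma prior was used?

A Gamma(α, β) prior (rate parametrization) on a Poisson rate with n observations summing to S gives posterior Gamma(α+S, β+n).
So α = 75 − 66 = 9 and β = 18 − 10 = 8.

Gamma(shape=9, rate=8)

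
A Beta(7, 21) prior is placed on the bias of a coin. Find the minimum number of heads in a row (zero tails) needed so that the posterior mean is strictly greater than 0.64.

k = 31

After k heads and 0 tails the posterior is Beta(7+k, 21), with mean (7+k)/(7+21+k).
Set (7+k)/(28+k) > 0.64 and solve: k > (0.64·28 − 7)/(1 − 0.64) = 30.333.
The smallest integer exceeding 30.333 is 31.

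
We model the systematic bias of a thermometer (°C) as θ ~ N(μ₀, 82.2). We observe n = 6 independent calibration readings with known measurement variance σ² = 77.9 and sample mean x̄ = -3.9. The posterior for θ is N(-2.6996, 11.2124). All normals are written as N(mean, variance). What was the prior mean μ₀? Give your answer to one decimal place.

μ₀ = 4.9

With known observation variance, the Normal–Normal posterior has precision τ_n = τ₀ + n/σ² and mean μ_n = (τ₀μ₀ + (n/σ²)x̄)/τ_n.
Here τ₀ = 1/82.2 = 0.012165 and τ_data = 6/77.9 = 0.077022, so τ_n = 0.089187.
Rearranging for μ₀: μ₀ = (μ_n·τ_n − τ_data·x̄)/τ₀ = (-2.6996·0.089187 − 0.077022·-3.9) / 0.012165 = 0.059617/0.012165 ≈ 4.9.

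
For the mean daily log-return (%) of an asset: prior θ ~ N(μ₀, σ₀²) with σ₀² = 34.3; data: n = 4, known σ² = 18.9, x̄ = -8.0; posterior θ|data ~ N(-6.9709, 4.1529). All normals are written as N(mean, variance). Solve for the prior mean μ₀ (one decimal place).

μ₀ = 0.5

With known observation variance, the Normal–Normal posterior has precision τ_n = τ₀ + n/σ² and mean μ_n = (τ₀μ₀ + (n/σ²)x̄)/τ_n.
Here τ₀ = 1/34.3 = 0.029155 and τ_data = 4/18.9 = 0.211640, so τ_n = 0.240795.
Rearranging for μ₀: μ₀ = (μ_n·τ_n − τ_data·x̄)/τ₀ = (-6.9709·0.240795 − 0.211640·-8.0) / 0.029155 = 0.014562/0.029155 ≈ 0.5.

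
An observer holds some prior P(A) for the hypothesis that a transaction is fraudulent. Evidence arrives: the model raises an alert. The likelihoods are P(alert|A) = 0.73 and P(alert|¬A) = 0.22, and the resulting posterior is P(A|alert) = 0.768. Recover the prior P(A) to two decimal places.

P(A) = 0.50

Bayes' rule in odds form gives O(A|E) = O(A)·[P(E|A)/P(E|¬A)], hence O(A) = O(A|E)/LR.
Posterior odds = 0.768/(1−0.768) = 3.3103. LR = 0.73/0.22 = 3.3182.
Prior odds = 3.3103/3.3182 = 0.9976, so P(A) = 0.9976/(1+0.9976) ≈ 0.50.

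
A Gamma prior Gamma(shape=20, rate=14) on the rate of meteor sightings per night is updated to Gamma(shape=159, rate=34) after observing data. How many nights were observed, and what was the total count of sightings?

A Gamma(α, β) prior (rate parametrization) on a Poisson rate with n observations summing to S gives posterior Gamma(α+S, β+n).
Matching: Σxᵢ = 159 − 20 = 139 and n = 34 − 14 = 20.

n = 20 nights with total 139 sightings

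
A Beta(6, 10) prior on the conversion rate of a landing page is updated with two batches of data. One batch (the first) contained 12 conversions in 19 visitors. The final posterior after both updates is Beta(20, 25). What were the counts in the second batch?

Because Beta–binomial updating is additive in the counts, the combined data contributed (α_post−α_prior, β_post−β_prior) successes and failures.
Total across both batches: 20−6=14 conversions, 25−10=15 bounces.
Subtract the first batch: 14−12=2 conversions and 15−7=8 bounces.

2 conversions and 8 bounces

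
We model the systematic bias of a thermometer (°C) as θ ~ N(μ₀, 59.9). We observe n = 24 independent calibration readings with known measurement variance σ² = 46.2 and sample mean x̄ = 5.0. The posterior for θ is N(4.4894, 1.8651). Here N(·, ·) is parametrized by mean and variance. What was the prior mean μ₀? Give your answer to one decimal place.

With known observation variance, the Normal–Normal posterior has precision τ_n = τ₀ + n/σ² and mean μ_n = (τ₀μ₀ + (n/σ²)x̄)/τ_n.
Here τ₀ = 1/59.9 = 0.016694 and τ_data = 24/46.2 = 0.519481, so τ_n = 0.536175.
Rearranging for μ₀: μ₀ = (μ_n·τ_n − τ_data·x̄)/τ₀ = (4.4894·0.536175 − 0.519481·5.0) / 0.016694 = -0.190301/0.016694 ≈ -11.4.

μ₀ = -11.4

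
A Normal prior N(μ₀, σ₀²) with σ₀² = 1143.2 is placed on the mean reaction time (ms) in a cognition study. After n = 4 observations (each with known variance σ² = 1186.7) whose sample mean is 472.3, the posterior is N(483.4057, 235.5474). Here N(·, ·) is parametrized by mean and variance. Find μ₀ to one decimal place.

μ₀ = 526.2

The posterior mean is a precision-weighted average: μ_n = (τ₀μ₀ + τ_data·x̄)/(τ₀+τ_data), with τ₀=1/σ₀² and τ_data=n/σ².
Here τ₀ = 1/1143.2 = 0.000875 and τ_data = 4/1186.7 = 0.003371, so τ_n = 0.004246.
Rearranging for μ₀: μ₀ = (μ_n·τ_n − τ_data·x̄)/τ₀ = (483.4057·0.004246 − 0.003371·472.3) / 0.000875 = 0.460417/0.000875 ≈ 526.2.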